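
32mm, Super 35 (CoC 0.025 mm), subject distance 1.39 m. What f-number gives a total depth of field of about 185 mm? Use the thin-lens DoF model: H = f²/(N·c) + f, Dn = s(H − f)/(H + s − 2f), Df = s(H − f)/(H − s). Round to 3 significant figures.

Write h = H − f = f²/(N·c). The thin-lens limits are Dn = s·h/(h + (s−f)) and Df = s·h/(h − (s−f)), so DoF = Df − Dn = 2·s·(s−f)·h / (h² − (s−f)²).
That is a quadratic in h: DoF·h² − 2·s·(s−f)·h − DoF·(s−f)² = 0 ⇒ h = (s−f)·(s + √(s² + DoF²)) / DoF = 1358 × (1390 + √(1390² + 185²)) / 185 = 1358 × (1390 + 1402.26) / 185 ≈ 20497 mm.
Then N = f²/(c·h) = 32² / (0.025 × 20497) = 1024 / 512.42 ≈ 2.00.

f/2.00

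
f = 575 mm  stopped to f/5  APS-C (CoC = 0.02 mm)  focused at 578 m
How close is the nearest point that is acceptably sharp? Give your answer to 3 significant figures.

492 m

Hyperfocal distance H = f²/(N·c) + f = 575²/(5 × 0.02) + 575 = 330625/0.1 + 575 ≈ 3306825.0 mm ≈ 3307 m.
Near limit Dn = s·(H − f)/(H + s − 2f) = 578000 × (3306825.0 − 575) / (3306825.0 + 578000 − 2 × 575) = 578000 × 3306250.0 / 3883675.0 ≈ 492063 mm ≈ 492 m.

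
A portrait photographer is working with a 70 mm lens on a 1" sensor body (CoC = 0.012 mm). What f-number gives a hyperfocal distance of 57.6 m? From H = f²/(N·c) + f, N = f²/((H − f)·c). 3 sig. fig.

f/7.10

Rearrange H = f²/(N·c) + f for N: N = f² / ((H − f)·c).
N = 70² / ((57600 − 70) × 0.012) = 4900 / 690.4 ≈ 7.10.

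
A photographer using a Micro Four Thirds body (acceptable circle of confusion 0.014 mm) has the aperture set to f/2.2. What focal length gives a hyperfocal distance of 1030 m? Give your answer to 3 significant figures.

From H = f²/(N·c) + f, with f ≪ H: f ≈ √(H·N·c) = √(1030000 × 2.2 × 0.014) = √31724 ≈ 178.1 mm.
The +f correction barely moves this — solving exactly, f² + N·c·f − N·c·H = 0 ⇒ f = (−N·c + √((N·c)² + 4·N·c·H))/2 = (−0.0308 + √126896)/2 ≈ 178.10 mm, so f ≈ 178 mm.

178 mm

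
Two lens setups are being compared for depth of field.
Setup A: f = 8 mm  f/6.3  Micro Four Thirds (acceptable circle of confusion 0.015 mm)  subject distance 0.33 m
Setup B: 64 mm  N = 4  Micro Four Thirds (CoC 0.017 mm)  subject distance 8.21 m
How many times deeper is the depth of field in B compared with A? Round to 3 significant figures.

5.58

Setup A: H = 8²/(6.3×0.015) + 8 ≈ 685.2 mm; DoF = Df − Dn = 629.11 − 223.66 ≈ 405.45 mm.
Setup B: H = 64²/(4×0.017) + 64 ≈ 60299.3 mm; DoF = Df − Dn = 9493.9 − 7232.0 ≈ 2261.9 mm.
Ratio = 2261.9 / 405.45 ≈ 5.58.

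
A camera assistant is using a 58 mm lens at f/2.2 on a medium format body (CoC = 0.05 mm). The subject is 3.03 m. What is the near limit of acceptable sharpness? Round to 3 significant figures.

Hyperfocal distance H = f²/(N·c) + f = 58²/(2.2 × 0.05) + 58 = 3364/0.11 + 58 ≈ 30639.8 mm ≈ 30.64 m.
Near limit Dn = s·(H − f)/(H + s − 2f) = 3030 × (30639.8 − 58) / (30639.8 + 3030 − 2 × 58) = 3030 × 30581.8 / 33553.8 ≈ 2761.6 mm ≈ 2.76 m.

2.76 m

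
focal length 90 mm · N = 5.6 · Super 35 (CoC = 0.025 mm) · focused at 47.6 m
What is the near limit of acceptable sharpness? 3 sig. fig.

26.1 m

Hyperfocal distance H = f²/(N·c) + f = 90²/(5.6 × 0.025) + 90 = 8100/0.14 + 90 ≈ 57947.1 mm ≈ 57.95 m.
Near limit Dn = s·(H − f)/(H + s − 2f) = 47600 × (57947.1 − 90) / (57947.1 + 47600 − 2 × 90) = 47600 × 57857.1 / 105367.1 ≈ 26137 mm ≈ 26.1 m.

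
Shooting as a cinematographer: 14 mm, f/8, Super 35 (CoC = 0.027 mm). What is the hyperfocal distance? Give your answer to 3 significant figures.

0.921 m

Hyperfocal distance H = f²/(N·c) + f = 14²/(8 × 0.027) + 14 = 196/0.216 + 14 ≈ 921.4 mm ≈ 0.921 m.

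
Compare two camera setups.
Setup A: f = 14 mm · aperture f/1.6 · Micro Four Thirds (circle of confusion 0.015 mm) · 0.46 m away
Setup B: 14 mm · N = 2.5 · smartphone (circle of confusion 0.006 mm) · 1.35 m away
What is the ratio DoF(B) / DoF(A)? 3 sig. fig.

Setup A: H = 14²/(1.6×0.015) + 14 ≈ 8180.7 mm; DoF = Df − Dn = 486.573 − 436.179 ≈ 50.394 mm.
Setup B: H = 14²/(2.5×0.006) + 14 ≈ 13080.7 mm; DoF = Df − Dn = 1503.75 − 1224.77 ≈ 278.98 mm.
Ratio = 278.98 / 50.394 ≈ 5.54.

5.54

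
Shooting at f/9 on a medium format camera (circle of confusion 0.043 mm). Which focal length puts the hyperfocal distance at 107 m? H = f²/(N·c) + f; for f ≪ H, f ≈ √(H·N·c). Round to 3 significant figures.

203 mm

From H = f²/(N·c) + f, with f ≪ H: f ≈ √(H·N·c) = √(107000 × 9 × 0.043) = √41409 ≈ 203.5 mm.
Exact: f² + N·c·f − N·c·H = 0 ⇒ f = (−N·c + √((N·c)² + 4·N·c·H))/2 = (−0.387 + √165636)/2 ≈ 203.30 mm ≈ 203 mm.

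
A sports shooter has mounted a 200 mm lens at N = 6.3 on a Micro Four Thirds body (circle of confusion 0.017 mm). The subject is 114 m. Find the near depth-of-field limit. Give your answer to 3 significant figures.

Hyperfocal distance H = f²/(N·c) + f = 200²/(6.3 × 0.017) + 200 = 40000/0.1071 + 200 ≈ 373682.7 mm ≈ 373.7 m.
Near limit Dn = s·(H − f)/(H + s − 2f) = 114000 × (373682.7 − 200) / (373682.7 + 114000 − 2 × 200) = 114000 × 373482.7 / 487282.7 ≈ 87376 mm ≈ 87.4 m.

87.4 m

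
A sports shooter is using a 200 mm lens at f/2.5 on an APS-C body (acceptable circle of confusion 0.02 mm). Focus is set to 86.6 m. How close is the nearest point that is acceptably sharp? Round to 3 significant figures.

78.2 m

Hyperfocal distance H = f²/(N·c) + f = 200²/(2.5 × 0.02) + 200 = 40000/0.05 + 200 ≈ 800200.0 mm ≈ 800.2 m.
Near limit Dn = s·(H − f)/(H + s − 2f) = 86600 × (800200.0 − 200) / (800200.0 + 86600 − 2 × 200) = 86600 × 800000.0 / 886400.0 ≈ 78159 mm ≈ 78.2 m.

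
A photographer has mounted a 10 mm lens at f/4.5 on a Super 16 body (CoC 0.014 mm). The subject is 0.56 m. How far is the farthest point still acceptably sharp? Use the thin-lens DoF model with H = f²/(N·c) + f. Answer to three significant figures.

Hyperfocal distance H = f²/(N·c) + f = 10²/(4.5 × 0.014) + 10 = 100/0.063 + 10 ≈ 1597.3 mm ≈ 1.597 m.
Far limit Df = s·(H − f)/(H − s) = 560 × (1597.3 − 10) / (1597.3 − 560) = 560 × 1587.3 / 1037.3 ≈ 856.92 mm ≈ 0.857 m.

0.857 m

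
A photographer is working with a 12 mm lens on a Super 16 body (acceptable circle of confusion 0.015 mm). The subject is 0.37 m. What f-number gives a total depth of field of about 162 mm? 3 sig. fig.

f/5.61

Write h = H − f = f²/(N·c). The thin-lens limits are Dn = s·h/(h + (s−f)) and Df = s·h/(h − (s−f)), so DoF = Df − Dn = 2·s·(s−f)·h / (h² − (s−f)²).
That is a quadratic in h: DoF·h² − 2·s·(s−f)·h − DoF·(s−f)² = 0 ⇒ h = (s−f)·(s + √(s² + DoF²)) / DoF = 358 × (370 + √(370² + 162²)) / 162 = 358 × (370 + 403.911) / 162 ≈ 1710.2 mm.
Then N = f²/(c·h) = 12² / (0.015 × 1710.2) = 144 / 25.654 ≈ 5.61.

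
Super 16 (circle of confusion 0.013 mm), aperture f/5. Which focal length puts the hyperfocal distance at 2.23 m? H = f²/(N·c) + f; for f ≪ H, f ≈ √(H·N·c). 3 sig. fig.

From H = f²/(N·c) + f, with f ≪ H: f ≈ √(H·N·c) = √(2230 × 5 × 0.013) = √144.95 ≈ 12.04 mm.
The +f correction barely moves this — solving exactly, f² + N·c·f − N·c·H = 0 ⇒ f = (−N·c + √((N·c)² + 4·N·c·H))/2 = (−0.065 + √579.80)/2 ≈ 12.007 mm, so f ≈ 12.0 mm.

12.0 mm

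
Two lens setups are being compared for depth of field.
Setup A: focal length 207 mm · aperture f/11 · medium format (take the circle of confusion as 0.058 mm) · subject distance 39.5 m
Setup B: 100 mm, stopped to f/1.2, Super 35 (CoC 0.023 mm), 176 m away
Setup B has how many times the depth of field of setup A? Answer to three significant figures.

Setup A: H = 207²/(11×0.058) + 207 ≈ 67368.4 mm; DoF = Df − Dn = 95193 − 24920 ≈ 70273 mm.
Setup B: H = 100²/(1.2×0.023) + 100 ≈ 362418.8 mm; DoF = Df − Dn = 342069 − 118480 ≈ 223589 mm.
Ratio = 223589 / 70273 ≈ 3.18.

3.18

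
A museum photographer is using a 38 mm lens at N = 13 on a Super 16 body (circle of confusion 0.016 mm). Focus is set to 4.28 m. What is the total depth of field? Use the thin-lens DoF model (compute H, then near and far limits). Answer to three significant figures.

8.35 m

Hyperfocal distance H = f²/(N·c) + f = 38²/(13 × 0.016) + 38 = 1444/0.208 + 38 ≈ 6980.3 mm ≈ 6.980 m.
Near limit Dn = s·(H − f)/(H + s − 2f) = 4280 × (6980.3 − 38) / (6980.3 + 4280 − 2 × 38) = 4280 × 6942.3 / 11184.3 ≈ 2656.7 mm.
Far limit Df = s·(H − f)/(H − s) = 4280 × (6980.3 − 38) / (6980.3 − 4280) = 4280 × 6942.3 / 2700.3 ≈ 11003.6 mm.
Depth of field = Df − Dn = 11003.6 − 2656.7 ≈ 8346.9 mm ≈ 8.35 m.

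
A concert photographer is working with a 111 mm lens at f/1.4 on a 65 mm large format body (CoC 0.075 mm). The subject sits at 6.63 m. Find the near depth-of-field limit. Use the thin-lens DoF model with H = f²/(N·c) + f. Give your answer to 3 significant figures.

6.28 m

Hyperfocal distance H = f²/(N·c) + f = 111²/(1.4 × 0.075) + 111 = 12321/0.105 + 111 ≈ 117453.9 mm ≈ 117.5 m.
Near limit Dn = s·(H − f)/(H + s − 2f) = 6630 × (117453.9 − 111) / (117453.9 + 6630 − 2 × 111) = 6630 × 117342.9 / 123861.9 ≈ 6281.1 mm ≈ 6.28 m.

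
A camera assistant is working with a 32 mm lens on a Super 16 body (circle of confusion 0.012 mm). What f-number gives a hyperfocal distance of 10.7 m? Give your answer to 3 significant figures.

Rearrange H = f²/(N·c) + f for N: N = f² / ((H − f)·c).
N = 32² / ((10700 − 32) × 0.012) = 1024 / 128.0 ≈ 8.

f/8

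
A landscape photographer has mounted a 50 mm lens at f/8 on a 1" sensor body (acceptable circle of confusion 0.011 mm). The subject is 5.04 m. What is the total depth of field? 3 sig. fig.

Hyperfocal distance H = f²/(N·c) + f = 50²/(8 × 0.011) + 50 = 2500/0.088 + 50 ≈ 28459.1 mm ≈ 28.46 m.
Near limit Dn = s·(H − f)/(H + s − 2f) = 5040 × (28459.1 − 50) / (28459.1 + 5040 − 2 × 50) = 5040 × 28409.1 / 33399.1 ≈ 4287.0 mm.
Far limit Df = s·(H − f)/(H − s) = 5040 × (28459.1 − 50) / (28459.1 − 5040) = 5040 × 28409.1 / 23419.1 ≈ 6113.9 mm.
Depth of field = Df − Dn = 6113.9 − 4287.0 ≈ 1826.9 mm ≈ 1.83 m.

1.83 m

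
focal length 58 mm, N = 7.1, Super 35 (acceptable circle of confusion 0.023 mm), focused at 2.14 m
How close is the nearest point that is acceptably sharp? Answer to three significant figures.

Hyperfocal distance H = f²/(N·c) + f = 58²/(7.1 × 0.023) + 58 = 3364/0.1633 + 58 ≈ 20658.1 mm ≈ 20.66 m.
Near limit Dn = s·(H − f)/(H + s − 2f) = 2140 × (20658.1 − 58) / (20658.1 + 2140 − 2 × 58) = 2140 × 20600.1 / 22682.1 ≈ 1943.6 mm ≈ 1.94 m.

1.94 m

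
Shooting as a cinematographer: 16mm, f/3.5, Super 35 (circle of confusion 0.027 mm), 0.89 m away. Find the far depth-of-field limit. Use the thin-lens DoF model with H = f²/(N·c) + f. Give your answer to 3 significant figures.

Hyperfocal distance H = f²/(N·c) + f = 16²/(3.5 × 0.027) + 16 = 256/0.0945 + 16 ≈ 2725.0 mm ≈ 2.725 m.
Far limit Df = s·(H − f)/(H − s) = 890 × (2725.0 − 16) / (2725.0 − 890) = 890 × 2709.0 / 1835.0 ≈ 1313.9 mm ≈ 1.31 m.

1.31 m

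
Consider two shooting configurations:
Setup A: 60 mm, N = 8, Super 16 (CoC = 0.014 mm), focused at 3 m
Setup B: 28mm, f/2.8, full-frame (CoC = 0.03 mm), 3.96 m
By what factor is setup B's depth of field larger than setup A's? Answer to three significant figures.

7.33

Setup A: H = 60²/(8×0.014) + 60 ≈ 32202.9 mm; DoF = Df − Dn = 3302.03 − 2748.60 ≈ 553.43 mm.
Setup B: H = 28²/(2.8×0.03) + 28 ≈ 9361.3 mm; DoF = Df − Dn = 6842.8 − 2786.2 ≈ 4056.6 mm.
Ratio = 4056.6 / 553.43 ≈ 7.33.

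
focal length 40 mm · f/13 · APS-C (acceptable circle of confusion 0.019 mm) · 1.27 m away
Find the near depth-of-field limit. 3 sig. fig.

Hyperfocal distance H = f²/(N·c) + f = 40²/(13 × 0.019) + 40 = 1600/0.247 + 40 ≈ 6517.7 mm ≈ 6.518 m.
Near limit Dn = s·(H − f)/(H + s − 2f) = 1270 × (6517.7 − 40) / (6517.7 + 1270 − 2 × 40) = 1270 × 6477.7 / 7707.7 ≈ 1067.3 mm ≈ 1.07 m.

1.07 m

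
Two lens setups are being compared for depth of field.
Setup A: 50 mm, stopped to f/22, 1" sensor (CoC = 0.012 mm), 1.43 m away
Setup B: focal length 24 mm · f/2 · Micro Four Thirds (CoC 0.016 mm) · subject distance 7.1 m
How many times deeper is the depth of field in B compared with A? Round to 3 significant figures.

15.5

Setup A: H = 50²/(22×0.012) + 50 ≈ 9519.7 mm; DoF = Df − Dn = 1673.94 − 1248.11 ≈ 425.83 mm.
Setup B: H = 24²/(2×0.016) + 24 ≈ 18024.0 mm; DoF = Df − Dn = 11699.0 − 5096.5 ≈ 6602.5 mm.
Ratio = 6602.5 / 425.83 ≈ 15.5.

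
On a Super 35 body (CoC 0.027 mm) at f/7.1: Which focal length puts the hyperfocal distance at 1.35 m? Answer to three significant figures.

16.0 mm

From H = f²/(N·c) + f, with f ≪ H: f ≈ √(H·N·c) = √(1350 × 7.1 × 0.027) = √258.79 ≈ 16.09 mm.
Exact: f² + N·c·f − N·c·H = 0 ⇒ f = (−N·c + √((N·c)² + 4·N·c·H))/2 = (−0.1917 + √1035.2)/2 ≈ 15.992 mm ≈ 16.0 mm.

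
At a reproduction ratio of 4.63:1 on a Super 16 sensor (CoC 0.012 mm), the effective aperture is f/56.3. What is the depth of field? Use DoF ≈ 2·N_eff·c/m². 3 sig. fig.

At magnification m, DoF ≈ 2·N_eff·c/m² = 2 × 56.3 × 0.012 / 4.63² = 1.351 / 21.44 ≈ 0.063 mm.

0.0630 mm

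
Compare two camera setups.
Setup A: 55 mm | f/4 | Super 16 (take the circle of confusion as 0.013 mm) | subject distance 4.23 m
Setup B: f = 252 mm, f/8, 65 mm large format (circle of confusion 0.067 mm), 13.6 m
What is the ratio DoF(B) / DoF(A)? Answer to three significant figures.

5.09

Setup A: H = 55²/(4×0.013) + 55 ≈ 58228.1 mm; DoF = Df − Dn = 4557.05 − 3946.75 ≈ 610.30 mm.
Setup B: H = 252²/(8×0.067) + 252 ≈ 118729.6 mm; DoF = Df − Dn = 15326.8 − 12222.9 ≈ 3103.9 mm.
Ratio = 3103.9 / 610.30 ≈ 5.09.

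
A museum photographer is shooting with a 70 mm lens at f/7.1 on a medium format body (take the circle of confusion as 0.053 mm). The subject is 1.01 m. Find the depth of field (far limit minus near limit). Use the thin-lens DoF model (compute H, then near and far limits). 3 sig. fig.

Hyperfocal distance H = f²/(N·c) + f = 70²/(7.1 × 0.053) + 70 = 4900/0.3763 + 70 ≈ 13091.5 mm ≈ 13.09 m.
Near limit Dn = s·(H − f)/(H + s − 2f) = 1010 × (13091.5 − 70) / (13091.5 + 1010 − 2 × 70) = 1010 × 13021.5 / 13961.5 ≈ 942.00 mm.
Far limit Df = s·(H − f)/(H − s) = 1010 × (13091.5 − 70) / (13091.5 − 1010) = 1010 × 13021.5 / 12081.5 ≈ 1088.58 mm.
Depth of field = Df − Dn = 1088.58 − 942.00 ≈ 146.58 mm.

147 mm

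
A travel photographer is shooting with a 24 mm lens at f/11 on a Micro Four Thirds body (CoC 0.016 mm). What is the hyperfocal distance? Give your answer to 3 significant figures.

3.30 m

Hyperfocal distance H = f²/(N·c) + f = 24²/(11 × 0.016) + 24 = 576/0.176 + 24 ≈ 3296.7 mm ≈ 3.30 m.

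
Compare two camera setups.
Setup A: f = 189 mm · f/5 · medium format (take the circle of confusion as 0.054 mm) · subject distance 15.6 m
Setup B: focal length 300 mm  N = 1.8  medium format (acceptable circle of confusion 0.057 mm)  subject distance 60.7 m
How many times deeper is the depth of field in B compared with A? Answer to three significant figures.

2.28

Setup A: H = 189²/(5×0.054) + 189 ≈ 132489.0 mm; DoF = Df − Dn = 17656.8 − 13972.4 ≈ 3684.4 mm.
Setup B: H = 300²/(1.8×0.057) + 300 ≈ 877493.0 mm; DoF = Df − Dn = 65188.6 − 56789.7 ≈ 8398.9 mm.
Ratio = 8398.9 / 3684.4 ≈ 2.28.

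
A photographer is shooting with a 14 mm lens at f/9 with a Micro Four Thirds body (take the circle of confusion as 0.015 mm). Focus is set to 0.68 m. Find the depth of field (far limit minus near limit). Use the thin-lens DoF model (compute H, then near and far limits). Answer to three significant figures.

Hyperfocal distance H = f²/(N·c) + f = 14²/(9 × 0.015) + 14 = 196/0.135 + 14 ≈ 1465.9 mm ≈ 1.466 m.
Near limit Dn = s·(H − f)/(H + s − 2f) = 680 × (1465.9 − 14) / (1465.9 + 680 − 2 × 14) = 680 × 1451.9 / 2117.9 ≈ 466.16 mm.
Far limit Df = s·(H − f)/(H − s) = 680 × (1465.9 − 14) / (1465.9 − 680) = 680 × 1451.9 / 785.9 ≈ 1256.29 mm.
Depth of field = Df − Dn = 1256.29 − 466.16 ≈ 790.13 mm ≈ 0.790 m.

0.790 m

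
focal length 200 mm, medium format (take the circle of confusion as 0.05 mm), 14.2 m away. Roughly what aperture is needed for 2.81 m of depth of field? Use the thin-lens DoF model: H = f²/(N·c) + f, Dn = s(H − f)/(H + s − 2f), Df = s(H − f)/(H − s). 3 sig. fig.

f/5.60

Write h = H − f = f²/(N·c). The thin-lens limits are Dn = s·h/(h + (s−f)) and Df = s·h/(h − (s−f)), so DoF = Df − Dn = 2·s·(s−f)·h / (h² − (s−f)²).
That is a quadratic in h: DoF·h² − 2·s·(s−f)·h − DoF·(s−f)² = 0 ⇒ h = (s−f)·(s + √(s² + DoF²)) / DoF = 14000 × (14200 + √(14200² + 2810²)) / 2810 = 14000 × (14200 + 14475.4) / 2810 ≈ 142867 mm.
Then N = f²/(c·h) = 200² / (0.05 × 142867) = 40000 / 7143.3 ≈ 5.60.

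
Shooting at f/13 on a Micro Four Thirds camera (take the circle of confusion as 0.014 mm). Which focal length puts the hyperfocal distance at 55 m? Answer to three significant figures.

100 mm

From H = f²/(N·c) + f, with f ≪ H: f ≈ √(H·N·c) = √(55000 × 13 × 0.014) = √10010 ≈ 100.0 mm.
The +f correction barely moves this — solving exactly, f² + N·c·f − N·c·H = 0 ⇒ f = (−N·c + √((N·c)² + 4·N·c·H))/2 = (−0.182 + √40040)/2 ≈ 99.959 mm, so f ≈ 100 mm.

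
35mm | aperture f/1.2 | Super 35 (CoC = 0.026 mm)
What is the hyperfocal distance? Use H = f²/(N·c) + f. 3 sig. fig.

39.3 m

Hyperfocal distance H = f²/(N·c) + f = 35²/(1.2 × 0.026) + 35 = 1225/0.0312 + 35 ≈ 39297.8 mm ≈ 39.3 m.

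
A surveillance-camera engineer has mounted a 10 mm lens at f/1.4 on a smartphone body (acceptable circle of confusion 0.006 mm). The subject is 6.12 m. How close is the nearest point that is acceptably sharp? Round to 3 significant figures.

Hyperfocal distance H = f²/(N·c) + f = 10²/(1.4 × 0.006) + 10 = 100/0.0084 + 10 ≈ 11914.8 mm ≈ 11.91 m.
Near limit Dn = s·(H − f)/(H + s − 2f) = 6120 × (11914.8 − 10) / (11914.8 + 6120 − 2 × 10) = 6120 × 11904.8 / 18014.8 ≈ 4044.3 mm ≈ 4.04 m.

4.04 m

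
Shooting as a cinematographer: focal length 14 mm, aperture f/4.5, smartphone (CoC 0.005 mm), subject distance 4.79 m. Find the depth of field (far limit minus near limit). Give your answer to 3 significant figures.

Hyperfocal distance H = f²/(N·c) + f = 14²/(4.5 × 0.005) + 14 = 196/0.0225 + 14 ≈ 8725.1 mm ≈ 8.725 m.
Near limit Dn = s·(H − f)/(H + s − 2f) = 4790 × (8725.1 − 14) / (8725.1 + 4790 − 2 × 14) = 4790 × 8711.1 / 13487.1 ≈ 3093.8 mm.
Far limit Df = s·(H − f)/(H − s) = 4790 × (8725.1 − 14) / (8725.1 − 4790) = 4790 × 8711.1 / 3935.1 ≈ 10603.6 mm.
Depth of field = Df − Dn = 10603.6 − 3093.8 ≈ 7509.8 mm ≈ 7.51 m.

7.51 m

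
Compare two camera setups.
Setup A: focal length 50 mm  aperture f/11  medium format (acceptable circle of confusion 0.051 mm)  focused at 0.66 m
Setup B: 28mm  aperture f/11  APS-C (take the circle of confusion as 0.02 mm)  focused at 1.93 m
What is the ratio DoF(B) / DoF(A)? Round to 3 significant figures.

Setup A: H = 50²/(11×0.051) + 50 ≈ 4506.3 mm; DoF = Df − Dn = 764.67 − 580.53 ≈ 184.14 mm.
Setup B: H = 28²/(11×0.02) + 28 ≈ 3591.6 mm; DoF = Df − Dn = 4139.2 − 1258.4 ≈ 2880.8 mm.
Ratio = 2880.8 / 184.14 ≈ 15.6.

15.6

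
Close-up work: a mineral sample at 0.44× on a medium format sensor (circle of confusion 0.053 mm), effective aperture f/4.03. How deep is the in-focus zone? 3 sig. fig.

2.21 mm

At magnification m, DoF ≈ 2·N_eff·c/m² = 2 × 4.03 × 0.053 / 0.44² = 0.4272 / 0.1936 ≈ 2.21 mm.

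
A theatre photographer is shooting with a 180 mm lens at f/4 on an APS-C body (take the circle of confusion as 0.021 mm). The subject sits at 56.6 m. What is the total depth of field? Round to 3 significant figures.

Hyperfocal distance H = f²/(N·c) + f = 180²/(4 × 0.021) + 180 = 32400/0.084 + 180 ≈ 385894.3 mm ≈ 385.9 m.
Near limit Dn = s·(H − f)/(H + s − 2f) = 56600 × (385894.3 − 180) / (385894.3 + 56600 − 2 × 180) = 56600 × 385714.3 / 442134.3 ≈ 49377 mm.
Far limit Df = s·(H − f)/(H − s) = 56600 × (385894.3 − 180) / (385894.3 − 56600) = 56600 × 385714.3 / 329294.3 ≈ 66298 mm.
Depth of field = Df − Dn = 66298 − 49377 ≈ 16921 mm ≈ 16.9 m.

16.9 m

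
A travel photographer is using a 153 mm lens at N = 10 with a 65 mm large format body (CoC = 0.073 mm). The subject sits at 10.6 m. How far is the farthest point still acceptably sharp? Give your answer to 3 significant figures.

Hyperfocal distance H = f²/(N·c) + f = 153²/(10 × 0.073) + 153 = 23409/0.73 + 153 ≈ 32220.1 mm ≈ 32.22 m.
Far limit Df = s·(H − f)/(H − s) = 10600 × (32220.1 − 153) / (32220.1 − 10600) = 10600 × 32067.1 / 21620.1 ≈ 15722 mm ≈ 15.7 m.

15.7 m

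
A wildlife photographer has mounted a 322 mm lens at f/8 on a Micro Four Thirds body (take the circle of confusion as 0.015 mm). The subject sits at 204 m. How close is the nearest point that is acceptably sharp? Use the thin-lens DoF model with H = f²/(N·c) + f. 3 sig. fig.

Hyperfocal distance H = f²/(N·c) + f = 322²/(8 × 0.015) + 322 = 103684/0.12 + 322 ≈ 864355.3 mm ≈ 864.4 m.
Near limit Dn = s·(H − f)/(H + s − 2f) = 204000 × (864355.3 − 322) / (864355.3 + 204000 − 2 × 322) = 204000 × 864033.3 / 1067711.3 ≈ 165085 mm ≈ 165 m.

165 m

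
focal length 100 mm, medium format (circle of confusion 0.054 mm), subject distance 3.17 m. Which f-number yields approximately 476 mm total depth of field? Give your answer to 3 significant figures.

f/4.50

Write h = H − f = f²/(N·c). The thin-lens limits are Dn = s·h/(h + (s−f)) and Df = s·h/(h − (s−f)), so DoF = Df − Dn = 2·s·(s−f)·h / (h² − (s−f)²).
That is a quadratic in h: DoF·h² − 2·s·(s−f)·h − DoF·(s−f)² = 0 ⇒ h = (s−f)·(s + √(s² + DoF²)) / DoF = 3070 × (3170 + √(3170² + 476²)) / 476 = 3070 × (3170 + 3205.54) / 476 ≈ 41120 mm.
Then N = f²/(c·h) = 100² / (0.054 × 41120) = 10000 / 2220.5 ≈ 4.50.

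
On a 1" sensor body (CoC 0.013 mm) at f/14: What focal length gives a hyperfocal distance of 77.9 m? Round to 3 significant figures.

119 mm

From H = f²/(N·c) + f, with f ≪ H: f ≈ √(H·N·c) = √(77900 × 14 × 0.013) = √14178 ≈ 119.1 mm.
The +f correction barely moves this — solving exactly, f² + N·c·f − N·c·H = 0 ⇒ f = (−N·c + √((N·c)² + 4·N·c·H))/2 = (−0.182 + √56711)/2 ≈ 118.98 mm, so f ≈ 119 mm.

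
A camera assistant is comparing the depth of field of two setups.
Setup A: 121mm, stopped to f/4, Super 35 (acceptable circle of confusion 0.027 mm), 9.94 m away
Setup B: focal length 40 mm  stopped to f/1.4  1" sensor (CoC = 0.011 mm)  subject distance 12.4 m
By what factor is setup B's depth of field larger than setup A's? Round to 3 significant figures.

2.07

Setup A: H = 121²/(4×0.027) + 121 ≈ 135685.8 mm; DoF = Df − Dn = 10716.2 − 9268.7 ≈ 1447.5 mm.
Setup B: H = 40²/(1.4×0.011) + 40 ≈ 103936.1 mm; DoF = Df − Dn = 14074.4 − 11081.7 ≈ 2992.7 mm.
Ratio = 2992.7 / 1447.5 ≈ 2.07.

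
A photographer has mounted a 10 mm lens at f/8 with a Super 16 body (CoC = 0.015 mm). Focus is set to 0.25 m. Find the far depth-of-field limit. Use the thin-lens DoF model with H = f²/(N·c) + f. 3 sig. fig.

351 mm

Hyperfocal distance H = f²/(N·c) + f = 10²/(8 × 0.015) + 10 = 100/0.12 + 10 ≈ 843.3 mm ≈ 0.843 m.
Far limit Df = s·(H − f)/(H − s) = 250 × (843.3 − 10) / (843.3 − 250) = 250 × 833.3 / 593.3 ≈ 351.12 mm.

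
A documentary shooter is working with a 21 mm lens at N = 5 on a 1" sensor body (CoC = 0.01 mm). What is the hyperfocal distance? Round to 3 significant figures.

8.84 m

Hyperfocal distance H = f²/(N·c) + f = 21²/(5 × 0.01) + 21 = 441/0.05 + 21 ≈ 8841.0 mm ≈ 8.84 m.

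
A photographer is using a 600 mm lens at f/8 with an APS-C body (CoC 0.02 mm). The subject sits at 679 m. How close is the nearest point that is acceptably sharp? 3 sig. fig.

Hyperfocal distance H = f²/(N·c) + f = 600²/(8 × 0.02) + 600 = 360000/0.16 + 600 ≈ 2250600.0 mm ≈ 2251 m.
Near limit Dn = s·(H − f)/(H + s − 2f) = 679000 × (2250600.0 − 600) / (2250600.0 + 679000 − 2 × 600) = 679000 × 2250000.0 / 2928400.0 ≈ 521701 mm ≈ 522 m.

522 m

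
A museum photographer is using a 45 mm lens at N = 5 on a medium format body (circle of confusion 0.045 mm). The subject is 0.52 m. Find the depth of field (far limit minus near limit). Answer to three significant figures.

Hyperfocal distance H = f²/(N·c) + f = 45²/(5 × 0.045) + 45 = 2025/0.225 + 45 ≈ 9045.0 mm ≈ 9.045 m.
Near limit Dn = s·(H − f)/(H + s − 2f) = 520 × (9045.0 − 45) / (9045.0 + 520 − 2 × 45) = 520 × 9000.0 / 9475.0 ≈ 493.931 mm.
Far limit Df = s·(H − f)/(H − s) = 520 × (9045.0 − 45) / (9045.0 − 520) = 520 × 9000.0 / 8525.0 ≈ 548.974 mm.
Depth of field = Df − Dn = 548.974 − 493.931 ≈ 55.043 mm.

55.0 mm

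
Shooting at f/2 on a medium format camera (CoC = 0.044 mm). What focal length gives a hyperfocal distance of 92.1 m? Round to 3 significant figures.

From H = f²/(N·c) + f, with f ≪ H: f ≈ √(H·N·c) = √(92100 × 2 × 0.044) = √8104.8 ≈ 90.03 mm.
The +f correction barely moves this — solving exactly, f² + N·c·f − N·c·H = 0 ⇒ f = (−N·c + √((N·c)² + 4·N·c·H))/2 = (−0.088 + √32419)/2 ≈ 89.983 mm, so f ≈ 90.0 mm.

90.0 mm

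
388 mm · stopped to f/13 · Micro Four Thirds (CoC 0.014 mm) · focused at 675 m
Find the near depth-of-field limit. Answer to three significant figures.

372 m

Hyperfocal distance H = f²/(N·c) + f = 388²/(13 × 0.014) + 388 = 150544/0.182 + 388 ≈ 827552.8 mm ≈ 827.6 m.
Near limit Dn = s·(H − f)/(H + s − 2f) = 675000 × (827552.8 − 388) / (827552.8 + 675000 − 2 × 388) = 675000 × 827164.8 / 1501776.8 ≈ 371784 mm ≈ 372 m.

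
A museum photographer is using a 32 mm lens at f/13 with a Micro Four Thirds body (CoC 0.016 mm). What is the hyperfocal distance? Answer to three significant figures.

4.96 m

Hyperfocal distance H = f²/(N·c) + f = 32²/(13 × 0.016) + 32 = 1024/0.208 + 32 ≈ 4955.1 mm ≈ 4.96 m.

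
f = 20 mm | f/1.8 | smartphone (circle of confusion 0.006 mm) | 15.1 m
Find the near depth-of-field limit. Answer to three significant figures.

Hyperfocal distance H = f²/(N·c) + f = 20²/(1.8 × 0.006) + 20 = 400/0.0108 + 20 ≈ 37057.0 mm ≈ 37.06 m.
Near limit Dn = s·(H − f)/(H + s − 2f) = 15100 × (37057.0 − 20) / (37057.0 + 15100 − 2 × 20) = 15100 × 37037.0 / 52117.0 ≈ 10731 mm ≈ 10.7 m.

10.7 m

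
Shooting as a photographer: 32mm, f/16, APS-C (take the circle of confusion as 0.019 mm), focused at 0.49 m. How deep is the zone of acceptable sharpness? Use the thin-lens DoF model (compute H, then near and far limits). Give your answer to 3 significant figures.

136 mm

Hyperfocal distance H = f²/(N·c) + f = 32²/(16 × 0.019) + 32 = 1024/0.304 + 32 ≈ 3400.4 mm ≈ 3.400 m.
Near limit Dn = s·(H − f)/(H + s − 2f) = 490 × (3400.4 − 32) / (3400.4 + 490 − 2 × 32) = 490 × 3368.4 / 3826.4 ≈ 431.35 mm.
Far limit Df = s·(H − f)/(H − s) = 490 × (3400.4 − 32) / (3400.4 − 490) = 490 × 3368.4 / 2910.4 ≈ 567.11 mm.
Depth of field = Df − Dn = 567.11 − 431.35 ≈ 135.76 mm.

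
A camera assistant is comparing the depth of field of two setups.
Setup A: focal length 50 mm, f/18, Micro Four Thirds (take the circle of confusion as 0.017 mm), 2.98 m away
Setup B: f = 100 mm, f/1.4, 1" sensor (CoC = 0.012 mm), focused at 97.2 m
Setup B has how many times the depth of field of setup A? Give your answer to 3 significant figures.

Setup A: H = 50²/(18×0.017) + 50 ≈ 8219.9 mm; DoF = Df − Dn = 4646.3 − 2193.4 ≈ 2452.9 mm.
Setup B: H = 100²/(1.4×0.012) + 100 ≈ 595338.1 mm; DoF = Df − Dn = 116147 − 83568 ≈ 32579 mm.
Ratio = 32579 / 2452.9 ≈ 13.3.

13.3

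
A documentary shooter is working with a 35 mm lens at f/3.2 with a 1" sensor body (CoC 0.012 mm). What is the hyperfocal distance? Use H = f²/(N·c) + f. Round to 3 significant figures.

Hyperfocal distance H = f²/(N·c) + f = 35²/(3.2 × 0.012) + 35 = 1225/0.0384 + 35 ≈ 31936.0 mm ≈ 31.9 m.

31.9 m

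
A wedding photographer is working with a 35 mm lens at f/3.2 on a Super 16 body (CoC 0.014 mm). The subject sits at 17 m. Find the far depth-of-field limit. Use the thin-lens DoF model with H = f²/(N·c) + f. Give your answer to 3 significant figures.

44.8 m

Hyperfocal distance H = f²/(N·c) + f = 35²/(3.2 × 0.014) + 35 = 1225/0.0448 + 35 ≈ 27378.7 mm ≈ 27.38 m.
Far limit Df = s·(H − f)/(H − s) = 17000 × (27378.7 − 35) / (27378.7 − 17000) = 17000 × 27343.7 / 10378.7 ≈ 44788 mm ≈ 44.8 m.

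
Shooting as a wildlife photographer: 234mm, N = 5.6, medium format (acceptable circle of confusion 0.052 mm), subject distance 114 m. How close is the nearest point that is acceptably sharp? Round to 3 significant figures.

Hyperfocal distance H = f²/(N·c) + f = 234²/(5.6 × 0.052) + 234 = 54756/0.2912 + 234 ≈ 188269.7 mm ≈ 188.3 m.
Near limit Dn = s·(H − f)/(H + s − 2f) = 114000 × (188269.7 − 234) / (188269.7 + 114000 − 2 × 234) = 114000 × 188035.7 / 301801.7 ≈ 71027 mm ≈ 71.0 m.

71.0 m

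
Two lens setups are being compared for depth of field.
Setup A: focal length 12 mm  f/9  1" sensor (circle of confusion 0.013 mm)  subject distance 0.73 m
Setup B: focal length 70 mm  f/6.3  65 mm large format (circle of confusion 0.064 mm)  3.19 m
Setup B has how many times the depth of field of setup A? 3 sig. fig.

1.36

Setup A: H = 12²/(9×0.013) + 12 ≈ 1242.8 mm; DoF = Df − Dn = 1752.2 − 461.0 ≈ 1291.2 mm.
Setup B: H = 70²/(6.3×0.064) + 70 ≈ 12222.8 mm; DoF = Df − Dn = 4291.9 − 2538.3 ≈ 1753.6 mm.
Ratio = 1753.6 / 1291.2 ≈ 1.36.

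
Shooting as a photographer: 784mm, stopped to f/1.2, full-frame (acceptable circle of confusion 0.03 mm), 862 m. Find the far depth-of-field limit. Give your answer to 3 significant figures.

Hyperfocal distance H = f²/(N·c) + f = 784²/(1.2 × 0.03) + 784 = 614656/0.036 + 784 ≈ 17074561.8 mm ≈ 17075 m.
Far limit Df = s·(H − f)/(H − s) = 862000 × (17074561.8 − 784) / (17074561.8 − 862000) = 862000 × 17073777.8 / 16212561.8 ≈ 907790 mm ≈ 908 m.

908 m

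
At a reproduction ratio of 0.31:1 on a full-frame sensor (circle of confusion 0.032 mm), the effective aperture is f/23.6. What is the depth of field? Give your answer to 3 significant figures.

At magnification m, DoF ≈ 2·N_eff·c/m² = 2 × 23.6 × 0.032 / 0.31² = 1.51 / 0.0961 ≈ 15.7 mm.

15.7 mm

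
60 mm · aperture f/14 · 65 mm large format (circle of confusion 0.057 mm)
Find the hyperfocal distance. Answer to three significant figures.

4.57 m

Hyperfocal distance H = f²/(N·c) + f = 60²/(14 × 0.057) + 60 = 3600/0.798 + 60 ≈ 4571.3 mm ≈ 4.57 m.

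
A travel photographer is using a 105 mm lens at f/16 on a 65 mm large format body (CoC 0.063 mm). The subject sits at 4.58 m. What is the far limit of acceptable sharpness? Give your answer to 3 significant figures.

Hyperfocal distance H = f²/(N·c) + f = 105²/(16 × 0.063) + 105 = 11025/1.008 + 105 ≈ 11042.5 mm ≈ 11.04 m.
Far limit Df = s·(H − f)/(H − s) = 4580 × (11042.5 − 105) / (11042.5 − 4580) = 4580 × 10937.5 / 6462.5 ≈ 7751.5 mm ≈ 7.75 m.

7.75 m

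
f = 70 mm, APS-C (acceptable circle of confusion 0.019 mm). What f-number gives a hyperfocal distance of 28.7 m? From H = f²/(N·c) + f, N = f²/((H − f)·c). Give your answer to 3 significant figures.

f/9.01

Rearrange H = f²/(N·c) + f for N: N = f² / ((H − f)·c).
N = 70² / ((28700 − 70) × 0.019) = 4900 / 544.0 ≈ 9.01.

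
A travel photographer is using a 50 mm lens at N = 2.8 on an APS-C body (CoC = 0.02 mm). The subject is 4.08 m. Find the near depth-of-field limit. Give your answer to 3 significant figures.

3.74 m

Hyperfocal distance H = f²/(N·c) + f = 50²/(2.8 × 0.02) + 50 = 2500/0.056 + 50 ≈ 44692.9 mm ≈ 44.69 m.
Near limit Dn = s·(H − f)/(H + s − 2f) = 4080 × (44692.9 − 50) / (44692.9 + 4080 − 2 × 50) = 4080 × 44642.9 / 48672.9 ≈ 3742.2 mm ≈ 3.74 m.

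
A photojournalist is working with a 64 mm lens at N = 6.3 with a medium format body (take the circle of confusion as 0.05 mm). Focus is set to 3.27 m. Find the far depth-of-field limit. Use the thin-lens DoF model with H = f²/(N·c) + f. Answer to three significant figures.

Hyperfocal distance H = f²/(N·c) + f = 64²/(6.3 × 0.05) + 64 = 4096/0.315 + 64 ≈ 13067.2 mm ≈ 13.07 m.
Far limit Df = s·(H − f)/(H − s) = 3270 × (13067.2 − 64) / (13067.2 − 3270) = 3270 × 13003.2 / 9797.2 ≈ 4340.1 mm ≈ 4.34 m.

4.34 m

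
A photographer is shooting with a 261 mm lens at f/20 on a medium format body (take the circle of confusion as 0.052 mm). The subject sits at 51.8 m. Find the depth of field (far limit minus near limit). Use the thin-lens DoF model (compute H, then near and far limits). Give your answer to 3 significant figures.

Hyperfocal distance H = f²/(N·c) + f = 261²/(20 × 0.052) + 261 = 68121/1.04 + 261 ≈ 65762.0 mm ≈ 65.76 m.
Near limit Dn = s·(H − f)/(H + s − 2f) = 51800 × (65762.0 − 261) / (65762.0 + 51800 − 2 × 261) = 51800 × 65501.0 / 117040.0 ≈ 28990 mm.
Far limit Df = s·(H − f)/(H − s) = 51800 × (65762.0 − 261) / (65762.0 − 51800) = 51800 × 65501.0 / 13962.0 ≈ 243014 mm.
Depth of field = Df − Dn = 243014 − 28990 ≈ 214024 mm ≈ 214 m.

214 m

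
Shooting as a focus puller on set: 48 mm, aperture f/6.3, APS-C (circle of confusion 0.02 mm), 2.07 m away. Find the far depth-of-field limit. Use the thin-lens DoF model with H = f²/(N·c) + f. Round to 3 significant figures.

Hyperfocal distance H = f²/(N·c) + f = 48²/(6.3 × 0.02) + 48 = 2304/0.126 + 48 ≈ 18333.7 mm ≈ 18.33 m.
Far limit Df = s·(H − f)/(H − s) = 2070 × (18333.7 − 48) / (18333.7 − 2070) = 2070 × 18285.7 / 16263.7 ≈ 2327.4 mm ≈ 2.33 m.

2.33 m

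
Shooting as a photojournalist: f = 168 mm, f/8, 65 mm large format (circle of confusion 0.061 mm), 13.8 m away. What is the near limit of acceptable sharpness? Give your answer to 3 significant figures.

Hyperfocal distance H = f²/(N·c) + f = 168²/(8 × 0.061) + 168 = 28224/0.488 + 168 ≈ 58004.1 mm ≈ 58.00 m.
Near limit Dn = s·(H − f)/(H + s − 2f) = 13800 × (58004.1 − 168) / (58004.1 + 13800 − 2 × 168) = 13800 × 57836.1 / 71468.1 ≈ 11168 mm ≈ 11.2 m.

11.2 m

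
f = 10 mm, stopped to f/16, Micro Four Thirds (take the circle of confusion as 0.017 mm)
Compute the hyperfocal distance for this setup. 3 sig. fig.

Hyperfocal distance H = f²/(N·c) + f = 10²/(16 × 0.017) + 10 = 100/0.272 + 10 ≈ 377.6 mm ≈ 0.378 m.

378 mm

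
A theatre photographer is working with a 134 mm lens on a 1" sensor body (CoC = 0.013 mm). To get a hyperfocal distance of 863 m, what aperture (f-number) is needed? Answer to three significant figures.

Rearrange H = f²/(N·c) + f for N: N = f² / ((H − f)·c).
N = 134² / ((863000 − 134) × 0.013) = 17956 / 11217 ≈ 1.60.

f/1.60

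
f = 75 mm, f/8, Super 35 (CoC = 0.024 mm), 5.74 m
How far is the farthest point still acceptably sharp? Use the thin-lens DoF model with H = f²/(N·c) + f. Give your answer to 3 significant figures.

Hyperfocal distance H = f²/(N·c) + f = 75²/(8 × 0.024) + 75 = 5625/0.192 + 75 ≈ 29371.9 mm ≈ 29.37 m.
Far limit Df = s·(H − f)/(H − s) = 5740 × (29371.9 − 75) / (29371.9 − 5740) = 5740 × 29296.9 / 23631.9 ≈ 7116.0 mm ≈ 7.12 m.

7.12 m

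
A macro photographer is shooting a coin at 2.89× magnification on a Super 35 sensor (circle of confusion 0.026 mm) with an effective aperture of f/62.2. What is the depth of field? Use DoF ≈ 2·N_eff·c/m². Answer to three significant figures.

0.387 mm

At magnification m, DoF ≈ 2·N_eff·c/m² = 2 × 62.2 × 0.026 / 2.89² = 3.234 / 8.352 ≈ 0.387 mm.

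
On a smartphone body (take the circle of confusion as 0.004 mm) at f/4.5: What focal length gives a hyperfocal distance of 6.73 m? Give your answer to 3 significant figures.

From H = f²/(N·c) + f, with f ≪ H: f ≈ √(H·N·c) = √(6730 × 4.5 × 0.004) = √121.14 ≈ 11.01 mm.
The +f correction barely moves this — solving exactly, f² + N·c·f − N·c·H = 0 ⇒ f = (−N·c + √((N·c)² + 4·N·c·H))/2 = (−0.018 + √484.56)/2 ≈ 10.997 mm, so f ≈ 11.0 mm.

11.0 mm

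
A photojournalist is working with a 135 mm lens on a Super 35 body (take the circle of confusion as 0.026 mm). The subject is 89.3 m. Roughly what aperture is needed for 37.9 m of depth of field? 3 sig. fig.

f/1.60

Write h = H − f = f²/(N·c). The thin-lens limits are Dn = s·h/(h + (s−f)) and Df = s·h/(h − (s−f)), so DoF = Df − Dn = 2·s·(s−f)·h / (h² − (s−f)²).
That is a quadratic in h: DoF·h² − 2·s·(s−f)·h − DoF·(s−f)² = 0 ⇒ h = (s−f)·(s + √(s² + DoF²)) / DoF = 89165 × (89300 + √(89300² + 37900²)) / 37900 = 89165 × (89300 + 97009.8) / 37900 ≈ 438320 mm.
Then N = f²/(c·h) = 135² / (0.026 × 438320) = 18225 / 11396 ≈ 1.60.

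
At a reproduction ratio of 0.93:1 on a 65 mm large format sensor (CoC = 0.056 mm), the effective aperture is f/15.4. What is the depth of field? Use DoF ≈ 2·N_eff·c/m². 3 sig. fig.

At magnification m, DoF ≈ 2·N_eff·c/m² = 2 × 15.4 × 0.056 / 0.93² = 1.725 / 0.8649 ≈ 1.99 mm.

1.99 mm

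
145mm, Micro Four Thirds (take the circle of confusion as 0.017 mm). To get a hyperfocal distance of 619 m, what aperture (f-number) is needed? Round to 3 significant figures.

f/2.00

Rearrange H = f²/(N·c) + f for N: N = f² / ((H − f)·c).
N = 145² / ((619000 − 145) × 0.017) = 21025 / 10521 ≈ 2.00.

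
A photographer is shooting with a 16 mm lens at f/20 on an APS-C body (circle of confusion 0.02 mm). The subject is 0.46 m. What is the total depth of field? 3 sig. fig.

1.23 m

Hyperfocal distance H = f²/(N·c) + f = 16²/(20 × 0.02) + 16 = 256/0.4 + 16 ≈ 656.0 mm ≈ 0.656 m.
Near limit Dn = s·(H − f)/(H + s − 2f) = 460 × (656.0 − 16) / (656.0 + 460 − 2 × 16) = 460 × 640.0 / 1084.0 ≈ 271.6 mm.
Far limit Df = s·(H − f)/(H − s) = 460 × (656.0 − 16) / (656.0 − 460) = 460 × 640.0 / 196.0 ≈ 1502.0 mm.
Depth of field = Df − Dn = 1502.0 − 271.6 ≈ 1230.4 mm ≈ 1.23 m.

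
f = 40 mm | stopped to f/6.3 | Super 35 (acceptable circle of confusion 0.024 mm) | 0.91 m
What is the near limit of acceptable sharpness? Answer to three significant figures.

0.841 m

Hyperfocal distance H = f²/(N·c) + f = 40²/(6.3 × 0.024) + 40 = 1600/0.1512 + 40 ≈ 10622.0 mm ≈ 10.62 m.
Near limit Dn = s·(H − f)/(H + s − 2f) = 910 × (10622.0 − 40) / (10622.0 + 910 − 2 × 40) = 910 × 10582.0 / 11452.0 ≈ 840.87 mm ≈ 0.841 m.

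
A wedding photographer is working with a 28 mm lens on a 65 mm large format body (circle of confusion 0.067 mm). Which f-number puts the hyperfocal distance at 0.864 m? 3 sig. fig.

f/14

Rearrange H = f²/(N·c) + f for N: N = f² / ((H − f)·c).
N = 28² / ((864 − 28) × 0.067) = 784 / 56.01 ≈ 14.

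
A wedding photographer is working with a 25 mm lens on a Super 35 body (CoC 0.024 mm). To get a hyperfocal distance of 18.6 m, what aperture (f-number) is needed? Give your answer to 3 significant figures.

f/1.40

Rearrange H = f²/(N·c) + f for N: N = f² / ((H − f)·c).
N = 25² / ((18600 − 25) × 0.024) = 625 / 445.8 ≈ 1.40.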